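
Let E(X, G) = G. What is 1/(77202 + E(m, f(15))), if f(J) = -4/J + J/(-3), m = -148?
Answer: 15/1157951 ≈ 1.2954e-5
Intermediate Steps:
f(J) = -4/J - J/3 (f(J) = -4/J + J*(-⅓) = -4/J - J/3)
1/(77202 + E(m, f(15))) = 1/(77202 + (-4/15 - ⅓*15)) = 1/(77202 + (-4*1/15 - 5)) = 1/(77202 + (-4/15 - 5)) = 1/(77202 - 79/15) = 1/(1157951/15) = 15/1157951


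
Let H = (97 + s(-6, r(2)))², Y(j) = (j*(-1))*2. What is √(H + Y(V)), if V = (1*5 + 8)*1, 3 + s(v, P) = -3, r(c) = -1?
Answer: √8255 ≈ 90.857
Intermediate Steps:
s(v, P) = -6 (s(v, P) = -3 - 3 = -6)
V = 13 (V = (5 + 8)*1 = 13*1 = 13)
Y(j) = -2*j (Y(j) = -j*2 = -2*j)
H = 8281 (H = (97 - 6)² = 91² = 8281)
√(H + Y(V)) = √(8281 - 2*13) = √(8281 - 26) = √8255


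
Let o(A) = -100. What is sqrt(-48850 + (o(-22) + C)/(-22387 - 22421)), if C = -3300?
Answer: 5*I*sqrt(61299231537)/5601 ≈ 221.02*I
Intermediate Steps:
sqrt(-48850 + (o(-22) + C)/(-22387 - 22421)) = sqrt(-48850 + (-100 - 3300)/(-22387 - 22421)) = sqrt(-48850 - 3400/(-44808)) = sqrt(-48850 - 3400*(-1/44808)) = sqrt(-48850 + 425/5601) = sqrt(-273608425/5601) = 5*I*sqrt(61299231537)/5601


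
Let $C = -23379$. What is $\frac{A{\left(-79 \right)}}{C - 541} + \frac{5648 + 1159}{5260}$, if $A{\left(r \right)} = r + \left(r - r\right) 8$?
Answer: $\frac{8161949}{6290960} \approx 1.2974$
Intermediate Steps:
$A{\left(r \right)} = r$ ($A{\left(r \right)} = r + 0 \cdot 8 = r + 0 = r$)
$\frac{A{\left(-79 \right)}}{C - 541} + \frac{5648 + 1159}{5260} = - \frac{79}{-23379 - 541} + \frac{5648 + 1159}{5260} = - \frac{79}{-23379 - 541} + 6807 \cdot \frac{1}{5260} = - \frac{79}{-23920} + \frac{6807}{5260} = \left(-79\right) \left(- \frac{1}{23920}\right) + \frac{6807}{5260} = \frac{79}{23920} + \frac{6807}{5260} = \frac{8161949}{6290960}$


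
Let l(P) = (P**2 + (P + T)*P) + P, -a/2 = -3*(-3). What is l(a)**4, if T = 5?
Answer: 85030560000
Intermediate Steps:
a = -18 (a = -(-6)*(-3) = -2*9 = -18)
l(P) = P + P**2 + P*(5 + P) (l(P) = (P**2 + (P + 5)*P) + P = (P**2 + (5 + P)*P) + P = (P**2 + P*(5 + P)) + P = P + P**2 + P*(5 + P))
l(a)**4 = (2*(-18)*(3 - 18))**4 = (2*(-18)*(-15))**4 = 540**4 = 85030560000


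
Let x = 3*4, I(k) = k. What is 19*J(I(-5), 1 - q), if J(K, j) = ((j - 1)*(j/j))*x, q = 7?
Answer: -1596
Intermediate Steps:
x = 12
J(K, j) = -12 + 12*j (J(K, j) = ((j - 1)*(j/j))*12 = ((-1 + j)*1)*12 = (-1 + j)*12 = -12 + 12*j)
19*J(I(-5), 1 - q) = 19*(-12 + 12*(1 - 1*7)) = 19*(-12 + 12*(1 - 7)) = 19*(-12 + 12*(-6)) = 19*(-12 - 72) = 19*(-84) = -1596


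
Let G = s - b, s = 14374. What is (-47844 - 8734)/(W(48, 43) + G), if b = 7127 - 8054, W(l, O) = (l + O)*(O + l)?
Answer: -28289/11791 ≈ -2.3992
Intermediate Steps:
W(l, O) = (O + l)² (W(l, O) = (O + l)*(O + l) = (O + l)²)
b = -927
G = 15301 (G = 14374 - 1*(-927) = 14374 + 927 = 15301)
(-47844 - 8734)/(W(48, 43) + G) = (-47844 - 8734)/((43 + 48)² + 15301) = -56578/(91² + 15301) = -56578/(8281 + 15301) = -56578/23582 = -56578*1/23582 = -28289/11791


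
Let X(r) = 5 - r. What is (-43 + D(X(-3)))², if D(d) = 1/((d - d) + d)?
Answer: 117649/64 ≈ 1838.3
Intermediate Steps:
D(d) = 1/d (D(d) = 1/(0 + d) = 1/d)
(-43 + D(X(-3)))² = (-43 + 1/(5 - 1*(-3)))² = (-43 + 1/(5 + 3))² = (-43 + 1/8)² = (-43 + ⅛)² = (-343/8)² = 117649/64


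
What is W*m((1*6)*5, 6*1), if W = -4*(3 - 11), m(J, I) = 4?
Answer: 128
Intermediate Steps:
W = 32 (W = -4*(-8) = 32)
W*m((1*6)*5, 6*1) = 32*4 = 128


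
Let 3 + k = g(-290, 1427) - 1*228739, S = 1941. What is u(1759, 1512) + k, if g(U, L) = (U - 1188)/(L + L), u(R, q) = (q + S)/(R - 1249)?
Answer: -55489004933/242590 ≈ -2.2874e+5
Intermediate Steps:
u(R, q) = (1941 + q)/(-1249 + R) (u(R, q) = (q + 1941)/(R - 1249) = (1941 + q)/(-1249 + R))
g(U, L) = (-1188 + U)/(2*L) (g(U, L) = (-1188 + U)/((2*L)) = (-1188 + U)*(1/(2*L)) = (-1188 + U)/(2*L))
k = -326415573/1427 (k = -3 + ((1/2)*(-1188 - 290)/1427 - 1*228739) = -3 + ((1/2)*(1/1427)*(-1478) - 228739) = -3 + (-739/1427 - 228739) = -3 - 326411292/1427 = -326415573/1427 ≈ -2.2874e+5)
u(1759, 1512) + k = (1941 + 1512)/(-1249 + 1759) - 326415573/1427 = 3453/510 - 326415573/1427 = (1/510)*3453 - 326415573/1427 = 1151/170 - 326415573/1427 = -55489004933/242590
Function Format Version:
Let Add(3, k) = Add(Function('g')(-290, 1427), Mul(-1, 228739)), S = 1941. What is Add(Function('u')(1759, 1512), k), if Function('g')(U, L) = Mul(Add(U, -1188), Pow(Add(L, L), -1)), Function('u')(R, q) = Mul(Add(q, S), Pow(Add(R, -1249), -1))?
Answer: Rational(-55489004933, 242590) ≈ -2.2874e+5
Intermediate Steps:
Function('u')(R, q) = Mul(Pow(Add(-1249, R), -1), Add(1941, q)) (Function('u')(R, q) = Mul(Add(q, 1941), Pow(Add(R, -1249), -1)) = Mul(Add(1941, q), Pow(Add(-1249, R), -1)) = Mul(Pow(Add(-1249, R), -1), Add(1941, q)))
Function('g')(U, L) = Mul(Rational(1, 2), Pow(L, -1), Add(-1188, U)) (Function('g')(U, L) = Mul(Add(-1188, U), Pow(Mul(2, L), -1)) = Mul(Add(-1188, U), Mul(Rational(1, 2), Pow(L, -1))) = Mul(Rational(1, 2), Pow(L, -1), Add(-1188, U)))
k = Rational(-326415573, 1427) (k = Add(-3, Add(Mul(Rational(1, 2), Pow(1427, -1), Add(-1188, -290)), Mul(-1, 228739))) = Add(-3, Add(Mul(Rational(1, 2), Rational(1, 1427), -1478), -228739)) = Add(-3, Add(Rational(-739, 1427), -228739)) = Add(-3, Rational(-326411292, 1427)) = Rational(-326415573, 1427) ≈ -2.2874e+5)
Add(Function('u')(1759, 1512), k) = Add(Mul(Pow(Add(-1249, 1759), -1), Add(1941, 1512)), Rational(-326415573, 1427)) = Add(Mul(Pow(510, -1), 3453), Rational(-326415573, 1427)) = Add(Mul(Rational(1, 510), 3453), Rational(-326415573, 1427)) = Add(Rational(1151, 170), Rational(-326415573, 1427)) = Rational(-55489004933, 242590)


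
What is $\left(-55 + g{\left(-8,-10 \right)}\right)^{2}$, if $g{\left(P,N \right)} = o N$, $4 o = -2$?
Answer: $2500$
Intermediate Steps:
$o = - \frac{1}{2}$ ($o = \frac{1}{4} \left(-2\right) = - \frac{1}{2} \approx -0.5$)
$g{\left(P,N \right)} = - \frac{N}{2}$
$\left(-55 + g{\left(-8,-10 \right)}\right)^{2} = \left(-55 - -5\right)^{2} = \left(-55 + 5\right)^{2} = \left(-50\right)^{2} = 2500$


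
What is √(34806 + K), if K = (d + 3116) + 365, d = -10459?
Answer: 6*√773 ≈ 166.82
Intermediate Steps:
K = -6978 (K = (-10459 + 3116) + 365 = -7343 + 365 = -6978)
√(34806 + K) = √(34806 - 6978) = √27828 = 6*√773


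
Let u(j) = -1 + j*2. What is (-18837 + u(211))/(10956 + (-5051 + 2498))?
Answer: -18416/8403 ≈ -2.1916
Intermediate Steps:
u(j) = -1 + 2*j
(-18837 + u(211))/(10956 + (-5051 + 2498)) = (-18837 + (-1 + 2*211))/(10956 + (-5051 + 2498)) = (-18837 + (-1 + 422))/(10956 - 2553) = (-18837 + 421)/8403 = -18416*1/8403 = -18416/8403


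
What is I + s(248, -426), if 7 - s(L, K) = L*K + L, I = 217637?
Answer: 323044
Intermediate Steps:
s(L, K) = 7 - L - K*L (s(L, K) = 7 - (L*K + L) = 7 - (K*L + L) = 7 - (L + K*L) = 7 + (-L - K*L) = 7 - L - K*L)
I + s(248, -426) = 217637 + (7 - 1*248 - 1*(-426)*248) = 217637 + (7 - 248 + 105648) = 217637 + 105407 = 323044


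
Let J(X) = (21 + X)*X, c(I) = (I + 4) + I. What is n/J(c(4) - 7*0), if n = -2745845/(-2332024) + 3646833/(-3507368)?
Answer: 70386675373/202436842232592 ≈ 0.00034770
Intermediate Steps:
c(I) = 4 + 2*I (c(I) = (4 + I) + I = 4 + 2*I)
J(X) = X*(21 + X)
n = 70386675373/511204147052 (n = -2745845*(-1/2332024) + 3646833*(-1/3507368) = 2745845/2332024 - 3646833/3507368 = 70386675373/511204147052 ≈ 0.13769)
n/J(c(4) - 7*0) = 70386675373/(511204147052*((((4 + 2*4) - 7*0)*(21 + ((4 + 2*4) - 7*0))))) = 70386675373/(511204147052*((((4 + 8) + 0)*(21 + ((4 + 8) + 0))))) = 70386675373/(511204147052*(((12 + 0)*(21 + (12 + 0))))) = 70386675373/(511204147052*((12*(21 + 12)))) = 70386675373/(511204147052*((12*33))) = (70386675373/511204147052)/396 = (70386675373/511204147052)*(1/396) = 70386675373/202436842232592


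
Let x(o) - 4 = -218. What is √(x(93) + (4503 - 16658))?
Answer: I*√12369 ≈ 111.22*I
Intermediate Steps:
x(o) = -214 (x(o) = 4 - 218 = -214)
√(x(93) + (4503 - 16658)) = √(-214 + (4503 - 16658)) = √(-214 - 12155) = √(-12369) = I*√12369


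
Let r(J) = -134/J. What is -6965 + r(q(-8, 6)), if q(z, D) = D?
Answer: -20962/3 ≈ -6987.3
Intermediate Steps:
-6965 + r(q(-8, 6)) = -6965 - 134/6 = -6965 - 134*⅙ = -6965 - 67/3 = -20962/3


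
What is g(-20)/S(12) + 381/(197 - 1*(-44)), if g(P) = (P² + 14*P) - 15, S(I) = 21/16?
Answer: 19661/241 ≈ 81.581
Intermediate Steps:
S(I) = 21/16 (S(I) = 21*(1/16) = 21/16)
g(P) = -15 + P² + 14*P
g(-20)/S(12) + 381/(197 - 1*(-44)) = (-15 + (-20)² + 14*(-20))/(21/16) + 381/(197 - 1*(-44)) = (-15 + 400 - 280)*(16/21) + 381/(197 + 44) = 105*(16/21) + 381/241 = 80 + 381*(1/241) = 80 + 381/241 = 19661/241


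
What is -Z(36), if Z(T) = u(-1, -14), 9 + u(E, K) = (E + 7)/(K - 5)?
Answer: 177/19 ≈ 9.3158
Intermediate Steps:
u(E, K) = -9 + (7 + E)/(-5 + K) (u(E, K) = -9 + (E + 7)/(K - 5) = -9 + (7 + E)/(-5 + K))
Z(T) = -177/19 (Z(T) = (52 - 1 - 9*(-14))/(-5 - 14) = (52 - 1 + 126)/(-19) = -1/19*177 = -177/19)
-Z(36) = -1*(-177/19) = 177/19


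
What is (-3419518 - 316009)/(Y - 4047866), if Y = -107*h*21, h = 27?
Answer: 3735527/4108535 ≈ 0.90921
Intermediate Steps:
Y = -60669 (Y = -107*27*21 = -2889*21 = -60669)
(-3419518 - 316009)/(Y - 4047866) = (-3419518 - 316009)/(-60669 - 4047866) = -3735527/(-4108535) = -3735527*(-1/4108535) = 3735527/4108535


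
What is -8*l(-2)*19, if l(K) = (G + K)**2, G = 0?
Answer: -608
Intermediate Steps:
l(K) = K**2 (l(K) = (0 + K)**2 = K**2)
-8*l(-2)*19 = -8*(-2)**2*19 = -8*4*19 = -32*19 = -608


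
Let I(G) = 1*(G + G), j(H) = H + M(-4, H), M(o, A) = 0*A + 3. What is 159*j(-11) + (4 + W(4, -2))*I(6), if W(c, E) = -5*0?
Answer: -1224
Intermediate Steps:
M(o, A) = 3 (M(o, A) = 0 + 3 = 3)
W(c, E) = 0
j(H) = 3 + H (j(H) = H + 3 = 3 + H)
I(G) = 2*G (I(G) = 1*(2*G) = 2*G)
159*j(-11) + (4 + W(4, -2))*I(6) = 159*(3 - 11) + (4 + 0)*(2*6) = 159*(-8) + 4*12 = -1272 + 48 = -1224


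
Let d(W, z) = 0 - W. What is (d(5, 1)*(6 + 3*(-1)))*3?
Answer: -45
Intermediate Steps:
d(W, z) = -W
(d(5, 1)*(6 + 3*(-1)))*3 = ((-1*5)*(6 + 3*(-1)))*3 = -5*(6 - 3)*3 = -5*3*3 = -15*3 = -45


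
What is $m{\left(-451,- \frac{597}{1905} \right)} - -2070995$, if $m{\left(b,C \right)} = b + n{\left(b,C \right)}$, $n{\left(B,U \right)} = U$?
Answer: $\frac{1314795241}{635} \approx 2.0705 \cdot 10^{6}$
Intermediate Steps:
$m{\left(b,C \right)} = C + b$ ($m{\left(b,C \right)} = b + C = C + b$)
$m{\left(-451,- \frac{597}{1905} \right)} - -2070995 = \left(- \frac{597}{1905} - 451\right) - -2070995 = \left(\left(-597\right) \frac{1}{1905} - 451\right) + 2070995 = \left(- \frac{199}{635} - 451\right) + 2070995 = - \frac{286584}{635} + 2070995 = \frac{1314795241}{635}$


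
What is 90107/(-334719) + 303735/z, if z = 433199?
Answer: 62631613172/144999936081 ≈ 0.43194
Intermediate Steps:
90107/(-334719) + 303735/z = 90107/(-334719) + 303735/433199 = 90107*(-1/334719) + 303735*(1/433199) = -90107/334719 + 303735/433199 = 62631613172/144999936081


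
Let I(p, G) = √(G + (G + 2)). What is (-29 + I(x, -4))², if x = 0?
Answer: (29 - I*√6)² ≈ 835.0 - 142.07*I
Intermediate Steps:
I(p, G) = √(2 + 2*G) (I(p, G) = √(G + (2 + G)) = √(2 + 2*G))
(-29 + I(x, -4))² = (-29 + √(2 + 2*(-4)))² = (-29 + √(2 - 8))² = (-29 + √(-6))² = (-29 + I*√6)²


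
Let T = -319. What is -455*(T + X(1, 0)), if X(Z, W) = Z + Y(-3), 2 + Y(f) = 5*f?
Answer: 152425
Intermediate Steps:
Y(f) = -2 + 5*f
X(Z, W) = -17 + Z (X(Z, W) = Z + (-2 + 5*(-3)) = Z + (-2 - 15) = Z - 17 = -17 + Z)
-455*(T + X(1, 0)) = -455*(-319 + (-17 + 1)) = -455*(-319 - 16) = -455*(-335) = 152425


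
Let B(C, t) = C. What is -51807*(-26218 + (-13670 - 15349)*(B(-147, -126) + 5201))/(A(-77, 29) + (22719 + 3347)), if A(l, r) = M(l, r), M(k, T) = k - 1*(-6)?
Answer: 2533159285636/8665 ≈ 2.9234e+8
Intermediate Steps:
M(k, T) = 6 + k (M(k, T) = k + 6 = 6 + k)
A(l, r) = 6 + l
-51807*(-26218 + (-13670 - 15349)*(B(-147, -126) + 5201))/(A(-77, 29) + (22719 + 3347)) = -51807*(-26218 + (-13670 - 15349)*(-147 + 5201))/((6 - 77) + (22719 + 3347)) = -51807*(-26218 - 29019*5054)/(-71 + 26066) = -51807/(25995/(-26218 - 146662026)) = -51807/(25995/(-146688244)) = -51807/(25995*(-1/146688244)) = -51807/(-25995/146688244) = -51807*(-146688244/25995) = 2533159285636/8665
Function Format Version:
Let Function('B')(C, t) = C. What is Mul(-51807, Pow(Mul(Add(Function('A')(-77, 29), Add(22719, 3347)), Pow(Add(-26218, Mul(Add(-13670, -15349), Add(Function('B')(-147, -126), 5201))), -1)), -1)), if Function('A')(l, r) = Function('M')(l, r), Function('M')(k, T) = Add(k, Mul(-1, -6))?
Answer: Rational(2533159285636, 8665) ≈ 2.9234e+8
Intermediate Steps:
Function('M')(k, T) = Add(6, k) (Function('M')(k, T) = Add(k, 6) = Add(6, k))
Function('A')(l, r) = Add(6, l)
Mul(-51807, Pow(Mul(Add(Function('A')(-77, 29), Add(22719, 3347)), Pow(Add(-26218, Mul(Add(-13670, -15349), Add(Function('B')(-147, -126), 5201))), -1)), -1)) = Mul(-51807, Pow(Mul(Add(Add(6, -77), Add(22719, 3347)), Pow(Add(-26218, Mul(Add(-13670, -15349), Add(-147, 5201))), -1)), -1)) = Mul(-51807, Pow(Mul(Add(-71, 26066), Pow(Add(-26218, Mul(-29019, 5054)), -1)), -1)) = Mul(-51807, Pow(Mul(25995, Pow(Add(-26218, -146662026), -1)), -1)) = Mul(-51807, Pow(Mul(25995, Pow(-146688244, -1)), -1)) = Mul(-51807, Pow(Mul(25995, Rational(-1, 146688244)), -1)) = Mul(-51807, Pow(Rational(-25995, 146688244), -1)) = Mul(-51807, Rational(-146688244, 25995)) = Rational(2533159285636, 8665)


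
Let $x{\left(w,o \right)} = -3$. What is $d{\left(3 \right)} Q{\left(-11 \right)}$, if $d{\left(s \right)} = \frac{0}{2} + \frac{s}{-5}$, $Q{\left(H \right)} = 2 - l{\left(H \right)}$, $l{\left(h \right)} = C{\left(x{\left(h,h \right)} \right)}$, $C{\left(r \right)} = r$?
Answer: $-3$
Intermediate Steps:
$l{\left(h \right)} = -3$
$Q{\left(H \right)} = 5$ ($Q{\left(H \right)} = 2 - -3 = 2 + 3 = 5$)
$d{\left(s \right)} = - \frac{s}{5}$ ($d{\left(s \right)} = 0 \cdot \frac{1}{2} + s \left(- \frac{1}{5}\right) = 0 - \frac{s}{5} = - \frac{s}{5}$)
$d{\left(3 \right)} Q{\left(-11 \right)} = \left(- \frac{1}{5}\right) 3 \cdot 5 = \left(- \frac{3}{5}\right) 5 = -3$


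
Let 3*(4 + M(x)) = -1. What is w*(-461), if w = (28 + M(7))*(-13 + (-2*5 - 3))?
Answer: 851006/3 ≈ 2.8367e+5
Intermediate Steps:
M(x) = -13/3 (M(x) = -4 + (⅓)*(-1) = -4 - ⅓ = -13/3)
w = -1846/3 (w = (28 - 13/3)*(-13 + (-2*5 - 3)) = 71*(-13 + (-10 - 3))/3 = 71*(-13 - 13)/3 = (71/3)*(-26) = -1846/3 ≈ -615.33)
w*(-461) = -1846/3*(-461) = 851006/3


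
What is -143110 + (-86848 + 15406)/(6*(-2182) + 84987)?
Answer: -3429654964/23965 ≈ -1.4311e+5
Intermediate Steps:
-143110 + (-86848 + 15406)/(6*(-2182) + 84987) = -143110 - 71442/(-13092 + 84987) = -143110 - 71442/71895 = -143110 - 71442*1/71895 = -143110 - 23814/23965 = -3429654964/23965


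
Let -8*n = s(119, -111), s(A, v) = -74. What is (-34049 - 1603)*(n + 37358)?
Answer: -1332217197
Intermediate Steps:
n = 37/4 (n = -⅛*(-74) = 37/4 ≈ 9.2500)
(-34049 - 1603)*(n + 37358) = (-34049 - 1603)*(37/4 + 37358) = -35652*149469/4 = -1332217197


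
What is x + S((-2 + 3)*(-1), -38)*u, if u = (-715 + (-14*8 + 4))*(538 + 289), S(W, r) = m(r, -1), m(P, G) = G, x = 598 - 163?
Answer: 681056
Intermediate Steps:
x = 435
S(W, r) = -1
u = -680621 (u = (-715 + (-112 + 4))*827 = (-715 - 108)*827 = -823*827 = -680621)
x + S((-2 + 3)*(-1), -38)*u = 435 - 1*(-680621) = 435 + 680621 = 681056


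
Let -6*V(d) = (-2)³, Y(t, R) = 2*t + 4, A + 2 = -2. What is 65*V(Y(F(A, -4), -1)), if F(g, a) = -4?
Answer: 260/3 ≈ 86.667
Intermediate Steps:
A = -4 (A = -2 - 2 = -4)
Y(t, R) = 4 + 2*t
V(d) = 4/3 (V(d) = -⅙*(-2)³ = -⅙*(-8) = 4/3)
65*V(Y(F(A, -4), -1)) = 65*(4/3) = 260/3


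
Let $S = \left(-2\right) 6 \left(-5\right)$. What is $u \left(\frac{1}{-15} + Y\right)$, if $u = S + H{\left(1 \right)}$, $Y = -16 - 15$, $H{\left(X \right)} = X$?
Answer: $- \frac{28426}{15} \approx -1895.1$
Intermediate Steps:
$S = 60$ ($S = \left(-12\right) \left(-5\right) = 60$)
$Y = -31$
$u = 61$ ($u = 60 + 1 = 61$)
$u \left(\frac{1}{-15} + Y\right) = 61 \left(\frac{1}{-15} - 31\right) = 61 \left(- \frac{1}{15} - 31\right) = 61 \left(- \frac{466}{15}\right) = - \frac{28426}{15}$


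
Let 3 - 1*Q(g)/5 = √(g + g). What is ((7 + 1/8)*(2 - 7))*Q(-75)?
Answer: -4275/8 + 7125*I*√6/8 ≈ -534.38 + 2181.6*I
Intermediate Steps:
Q(g) = 15 - 5*√2*√g (Q(g) = 15 - 5*√(g + g) = 15 - 5*√2*√g)
((7 + 1/8)*(2 - 7))*Q(-75) = ((7 + 1/8)*(2 - 7))*(15 - 5*√2*√(-75)) = ((7 + ⅛)*(-5))*(15 - 5*√2*5*I*√3) = ((57/8)*(-5))*(15 - 25*I*√6) = -285*(15 - 25*I*√6)/8 = -4275/8 + 7125*I*√6/8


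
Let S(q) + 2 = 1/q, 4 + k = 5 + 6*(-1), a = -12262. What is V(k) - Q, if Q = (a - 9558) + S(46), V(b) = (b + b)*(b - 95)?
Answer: 1049811/46 ≈ 22822.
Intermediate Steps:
k = -5 (k = -4 + (5 + 6*(-1)) = -4 + (5 - 6) = -4 - 1 = -5)
S(q) = -2 + 1/q
V(b) = 2*b*(-95 + b) (V(b) = (2*b)*(-95 + b) = 2*b*(-95 + b))
Q = -1003811/46 (Q = (-12262 - 9558) + (-2 + 1/46) = -21820 + (-2 + 1/46) = -21820 - 91/46 = -1003811/46 ≈ -21822.)
V(k) - Q = 2*(-5)*(-95 - 5) - 1*(-1003811/46) = 2*(-5)*(-100) + 1003811/46 = 1000 + 1003811/46 = 1049811/46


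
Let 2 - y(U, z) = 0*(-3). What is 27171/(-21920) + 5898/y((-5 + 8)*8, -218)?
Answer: 64614909/21920 ≈ 2947.8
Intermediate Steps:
y(U, z) = 2 (y(U, z) = 2 - 0*(-3) = 2 - 1*0 = 2 + 0 = 2)
27171/(-21920) + 5898/y((-5 + 8)*8, -218) = 27171/(-21920) + 5898/2 = 27171*(-1/21920) + 5898*(½) = -27171/21920 + 2949 = 64614909/21920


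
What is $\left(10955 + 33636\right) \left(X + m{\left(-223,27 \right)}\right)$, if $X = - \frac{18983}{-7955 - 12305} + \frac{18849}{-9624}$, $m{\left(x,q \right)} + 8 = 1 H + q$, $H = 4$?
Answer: $\frac{15924201070221}{16248520} \approx 9.8004 \cdot 10^{5}$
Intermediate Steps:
$m{\left(x,q \right)} = -4 + q$ ($m{\left(x,q \right)} = -8 + \left(1 \cdot 4 + q\right) = -8 + \left(4 + q\right) = -4 + q$)
$X = - \frac{16599029}{16248520}$ ($X = - \frac{18983}{-20260} + 18849 \left(- \frac{1}{9624}\right) = \left(-18983\right) \left(- \frac{1}{20260}\right) - \frac{6283}{3208} = \frac{18983}{20260} - \frac{6283}{3208} = - \frac{16599029}{16248520} \approx -1.0216$)
$\left(10955 + 33636\right) \left(X + m{\left(-223,27 \right)}\right) = \left(10955 + 33636\right) \left(- \frac{16599029}{16248520} + \left(-4 + 27\right)\right) = 44591 \left(- \frac{16599029}{16248520} + 23\right) = 44591 \cdot \frac{357116931}{16248520} = \frac{15924201070221}{16248520}$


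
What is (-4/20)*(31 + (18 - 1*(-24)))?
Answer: -73/5 ≈ -14.600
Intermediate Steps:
(-4/20)*(31 + (18 - 1*(-24))) = (-4*1/20)*(31 + (18 + 24)) = -(31 + 42)/5 = -⅕*73 = -73/5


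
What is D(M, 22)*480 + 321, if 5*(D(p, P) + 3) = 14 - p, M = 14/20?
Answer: 789/5 ≈ 157.80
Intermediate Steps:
M = 7/10 (M = 14*(1/20) = 7/10 ≈ 0.70000)
D(p, P) = -1/5 - p/5 (D(p, P) = -3 + (14 - p)/5 = -3 + (14/5 - p/5) = -1/5 - p/5)
D(M, 22)*480 + 321 = (-1/5 - 1/5*7/10)*480 + 321 = (-1/5 - 7/50)*480 + 321 = -17/50*480 + 321 = -816/5 + 321 = 789/5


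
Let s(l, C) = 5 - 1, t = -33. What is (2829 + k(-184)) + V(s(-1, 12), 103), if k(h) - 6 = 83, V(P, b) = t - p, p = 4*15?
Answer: 2825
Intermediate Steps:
p = 60
s(l, C) = 4
V(P, b) = -93 (V(P, b) = -33 - 1*60 = -33 - 60 = -93)
k(h) = 89 (k(h) = 6 + 83 = 89)
(2829 + k(-184)) + V(s(-1, 12), 103) = (2829 + 89) - 93 = 2918 - 93 = 2825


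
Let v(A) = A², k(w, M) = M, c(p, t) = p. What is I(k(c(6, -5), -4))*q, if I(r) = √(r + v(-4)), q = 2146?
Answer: 4292*√3 ≈ 7434.0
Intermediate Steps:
I(r) = √(16 + r) (I(r) = √(r + (-4)²) = √(r + 16) = √(16 + r))
I(k(c(6, -5), -4))*q = √(16 - 4)*2146 = √12*2146 = (2*√3)*2146 = 4292*√3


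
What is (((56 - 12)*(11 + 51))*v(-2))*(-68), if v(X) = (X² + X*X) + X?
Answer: -1113024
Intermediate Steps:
v(X) = X + 2*X² (v(X) = (X² + X²) + X = 2*X² + X = X + 2*X²)
(((56 - 12)*(11 + 51))*v(-2))*(-68) = (((56 - 12)*(11 + 51))*(-2*(1 + 2*(-2))))*(-68) = ((44*62)*(-2*(1 - 4)))*(-68) = (2728*(-2*(-3)))*(-68) = (2728*6)*(-68) = 16368*(-68) = -1113024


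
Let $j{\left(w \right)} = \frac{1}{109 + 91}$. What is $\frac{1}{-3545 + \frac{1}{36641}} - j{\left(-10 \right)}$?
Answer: $- \frac{2144071}{405913575} \approx -0.0052821$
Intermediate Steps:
$j{\left(w \right)} = \frac{1}{200}$
$\frac{1}{-3545 + \frac{1}{36641}} - j{\left(-10 \right)} = \frac{1}{-3545 + \frac{1}{36641}} - \frac{1}{200} = \frac{1}{- \frac{129892344}{36641}} - \frac{1}{200} = - \frac{36641}{129892344} - \frac{1}{200} = - \frac{2144071}{405913575}$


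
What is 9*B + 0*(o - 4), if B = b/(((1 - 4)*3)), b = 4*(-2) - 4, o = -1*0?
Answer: 12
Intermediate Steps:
o = 0
b = -12 (b = -8 - 4 = -12)
B = 4/3 (B = -12*1/(3*(1 - 4)) = -12/((-3*3)) = -12/(-9) = -12*(-⅑) = 4/3 ≈ 1.3333)
9*B + 0*(o - 4) = 9*(4/3) + 0*(0 - 4) = 12 + 0*(-4) = 12 + 0 = 12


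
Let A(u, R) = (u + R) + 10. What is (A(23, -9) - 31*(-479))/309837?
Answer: 14873/309837 ≈ 0.048003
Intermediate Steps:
A(u, R) = 10 + R + u (A(u, R) = (R + u) + 10 = 10 + R + u)
(A(23, -9) - 31*(-479))/309837 = ((10 - 9 + 23) - 31*(-479))/309837 = (24 + 14849)*(1/309837) = 14873*(1/309837) = 14873/309837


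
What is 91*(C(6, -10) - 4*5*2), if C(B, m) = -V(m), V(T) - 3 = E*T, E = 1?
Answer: -3003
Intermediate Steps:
V(T) = 3 + T (V(T) = 3 + 1*T = 3 + T)
C(B, m) = -3 - m (C(B, m) = -(3 + m) = -3 - m)
91*(C(6, -10) - 4*5*2) = 91*((-3 - 1*(-10)) - 4*5*2) = 91*((-3 + 10) - 20*2) = 91*(7 - 40) = 91*(-33) = -3003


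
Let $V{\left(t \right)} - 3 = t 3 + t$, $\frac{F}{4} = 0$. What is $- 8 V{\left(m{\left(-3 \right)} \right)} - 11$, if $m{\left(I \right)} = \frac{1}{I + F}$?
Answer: $- \frac{73}{3} \approx -24.333$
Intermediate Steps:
$F = 0$ ($F = 4 \cdot 0 = 0$)
$m{\left(I \right)} = \frac{1}{I}$ ($m{\left(I \right)} = \frac{1}{I + 0} = \frac{1}{I}$)
$V{\left(t \right)} = 3 + 4 t$ ($V{\left(t \right)} = 3 + \left(t 3 + t\right) = 3 + \left(3 t + t\right) = 3 + 4 t$)
$- 8 V{\left(m{\left(-3 \right)} \right)} - 11 = - 8 \left(3 + \frac{4}{-3}\right) - 11 = - 8 \left(3 + 4 \left(- \frac{1}{3}\right)\right) - 11 = - 8 \left(3 - \frac{4}{3}\right) - 11 = \left(-8\right) \frac{5}{3} - 11 = - \frac{40}{3} - 11 = - \frac{73}{3}$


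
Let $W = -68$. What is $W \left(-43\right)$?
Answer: $2924$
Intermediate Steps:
$W \left(-43\right) = \left(-68\right) \left(-43\right) = 2924$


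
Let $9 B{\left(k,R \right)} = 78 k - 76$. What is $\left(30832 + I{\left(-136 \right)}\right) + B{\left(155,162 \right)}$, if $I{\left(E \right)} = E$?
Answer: $\frac{288278}{9} \approx 32031.0$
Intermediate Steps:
$B{\left(k,R \right)} = - \frac{76}{9} + \frac{26 k}{3}$ ($B{\left(k,R \right)} = \frac{78 k - 76}{9} = \frac{-76 + 78 k}{9} = - \frac{76}{9} + \frac{26 k}{3}$)
$\left(30832 + I{\left(-136 \right)}\right) + B{\left(155,162 \right)} = \left(30832 - 136\right) + \left(- \frac{76}{9} + \frac{26}{3} \cdot 155\right) = 30696 + \left(- \frac{76}{9} + \frac{4030}{3}\right) = 30696 + \frac{12014}{9} = \frac{288278}{9}$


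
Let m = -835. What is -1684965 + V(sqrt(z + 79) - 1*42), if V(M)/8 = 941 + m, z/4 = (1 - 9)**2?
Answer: -1684117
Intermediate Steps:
z = 256 (z = 4*(1 - 9)**2 = 4*(-8)**2 = 4*64 = 256)
V(M) = 848 (V(M) = 8*(941 - 835) = 8*106 = 848)
-1684965 + V(sqrt(z + 79) - 1*42) = -1684965 + 848 = -1684117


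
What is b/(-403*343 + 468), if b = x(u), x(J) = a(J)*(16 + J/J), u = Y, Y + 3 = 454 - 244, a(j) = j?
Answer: -3519/137761 ≈ -0.025544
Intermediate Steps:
Y = 207 (Y = -3 + (454 - 244) = -3 + 210 = 207)
u = 207
x(J) = 17*J (x(J) = J*(16 + J/J) = J*(16 + 1) = J*17 = 17*J)
b = 3519 (b = 17*207 = 3519)
b/(-403*343 + 468) = 3519/(-403*343 + 468) = 3519/(-138229 + 468) = 3519/(-137761) = 3519*(-1/137761) = -3519/137761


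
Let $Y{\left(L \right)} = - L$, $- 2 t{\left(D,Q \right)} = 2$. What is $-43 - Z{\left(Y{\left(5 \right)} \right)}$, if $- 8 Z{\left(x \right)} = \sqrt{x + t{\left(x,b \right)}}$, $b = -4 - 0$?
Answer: $-43 + \frac{i \sqrt{6}}{8} \approx -43.0 + 0.30619 i$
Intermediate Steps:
$b = -4$ ($b = -4 + 0 = -4$)
$t{\left(D,Q \right)} = -1$ ($t{\left(D,Q \right)} = \left(- \frac{1}{2}\right) 2 = -1$)
$Z{\left(x \right)} = - \frac{\sqrt{-1 + x}}{8}$ ($Z{\left(x \right)} = - \frac{\sqrt{x - 1}}{8} = - \frac{\sqrt{-1 + x}}{8}$)
$-43 - Z{\left(Y{\left(5 \right)} \right)} = -43 - - \frac{\sqrt{-1 - 5}}{8} = -43 - - \frac{\sqrt{-6}}{8} = -43 - - \frac{i \sqrt{6}}{8} = -43 + \frac{i \sqrt{6}}{8}$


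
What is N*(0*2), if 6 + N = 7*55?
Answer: 0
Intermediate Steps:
N = 379 (N = -6 + 7*55 = -6 + 385 = 379)
N*(0*2) = 379*(0*2) = 379*0 = 0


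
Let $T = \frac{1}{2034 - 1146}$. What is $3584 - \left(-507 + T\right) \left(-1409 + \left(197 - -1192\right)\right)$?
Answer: $- \frac{1455427}{222} \approx -6556.0$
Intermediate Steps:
$T = \frac{1}{888}$ ($T = \frac{1}{2034 - 1146} = \frac{1}{888} \approx 0.0011261$)
$3584 - \left(-507 + T\right) \left(-1409 + \left(197 - -1192\right)\right) = 3584 - \left(-507 + \frac{1}{888}\right) \left(-1409 + \left(197 - -1192\right)\right) = 3584 - - \frac{450215 \left(-1409 + \left(197 + 1192\right)\right)}{888} = 3584 - - \frac{450215 \left(-1409 + 1389\right)}{888} = 3584 - \left(- \frac{450215}{888}\right) \left(-20\right) = 3584 - \frac{2251075}{222} = - \frac{1455427}{222}$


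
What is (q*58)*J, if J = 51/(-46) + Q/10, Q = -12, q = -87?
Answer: 1339713/115 ≈ 11650.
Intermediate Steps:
J = -531/230 (J = 51/(-46) - 12/10 = 51*(-1/46) - 12*⅒ = -51/46 - 6/5 = -531/230 ≈ -2.3087)
(q*58)*J = -87*58*(-531/230) = -5046*(-531/230) = 1339713/115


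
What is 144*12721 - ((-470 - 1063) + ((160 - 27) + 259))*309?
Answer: 2184393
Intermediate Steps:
144*12721 - ((-470 - 1063) + ((160 - 27) + 259))*309 = 1831824 - (-1533 + (133 + 259))*309 = 1831824 - (-1533 + 392)*309 = 1831824 - (-1141)*309 = 1831824 - 1*(-352569) = 1831824 + 352569 = 2184393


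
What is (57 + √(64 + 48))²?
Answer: 3361 + 456*√7 ≈ 4567.5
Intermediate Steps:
(57 + √(64 + 48))² = (57 + √112)² = (57 + 4*√7)²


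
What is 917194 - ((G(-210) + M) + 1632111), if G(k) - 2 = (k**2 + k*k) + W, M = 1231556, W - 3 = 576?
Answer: -2035254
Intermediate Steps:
W = 579 (W = 3 + 576 = 579)
G(k) = 581 + 2*k**2 (G(k) = 2 + ((k**2 + k*k) + 579) = 2 + ((k**2 + k**2) + 579) = 2 + (2*k**2 + 579) = 2 + (579 + 2*k**2) = 581 + 2*k**2)
917194 - ((G(-210) + M) + 1632111) = 917194 - (((581 + 2*(-210)**2) + 1231556) + 1632111) = 917194 - (((581 + 2*44100) + 1231556) + 1632111) = 917194 - (((581 + 88200) + 1231556) + 1632111) = 917194 - ((88781 + 1231556) + 1632111) = 917194 - (1320337 + 1632111) = 917194 - 1*2952448 = 917194 - 2952448 = -2035254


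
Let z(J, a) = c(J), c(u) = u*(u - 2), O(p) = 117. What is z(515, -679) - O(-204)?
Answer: 264078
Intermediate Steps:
c(u) = u*(-2 + u)
z(J, a) = J*(-2 + J)
z(515, -679) - O(-204) = 515*(-2 + 515) - 1*117 = 515*513 - 117 = 264195 - 117 = 264078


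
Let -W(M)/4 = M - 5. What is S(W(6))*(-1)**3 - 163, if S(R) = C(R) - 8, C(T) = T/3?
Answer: -461/3 ≈ -153.67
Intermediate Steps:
C(T) = T/3 (C(T) = T*(1/3) = T/3)
W(M) = 20 - 4*M (W(M) = -4*(M - 5) = -4*(-5 + M) = 20 - 4*M)
S(R) = -8 + R/3 (S(R) = R/3 - 8 = -8 + R/3)
S(W(6))*(-1)**3 - 163 = (-8 + (20 - 4*6)/3)*(-1)**3 - 163 = (-8 + (20 - 24)/3)*(-1) - 163 = (-8 + (1/3)*(-4))*(-1) - 163 = (-8 - 4/3)*(-1) - 163 = -28/3*(-1) - 163 = 28/3 - 163 = -461/3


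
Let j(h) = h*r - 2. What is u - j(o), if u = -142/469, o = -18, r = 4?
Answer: 34564/469 ≈ 73.697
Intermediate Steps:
j(h) = -2 + 4*h (j(h) = h*4 - 2 = 4*h - 2 = -2 + 4*h)
u = -142/469 (u = -142*1/469 = -142/469 ≈ -0.30277)
u - j(o) = -142/469 - (-2 + 4*(-18)) = -142/469 - (-2 - 72) = -142/469 - 1*(-74) = -142/469 + 74 = 34564/469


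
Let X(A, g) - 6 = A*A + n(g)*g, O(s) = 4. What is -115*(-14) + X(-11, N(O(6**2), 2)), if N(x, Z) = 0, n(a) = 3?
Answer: 1737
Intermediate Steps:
X(A, g) = 6 + A**2 + 3*g (X(A, g) = 6 + (A*A + 3*g) = 6 + (A**2 + 3*g) = 6 + A**2 + 3*g)
-115*(-14) + X(-11, N(O(6**2), 2)) = -115*(-14) + (6 + (-11)**2 + 3*0) = 1610 + (6 + 121 + 0) = 1610 + 127 = 1737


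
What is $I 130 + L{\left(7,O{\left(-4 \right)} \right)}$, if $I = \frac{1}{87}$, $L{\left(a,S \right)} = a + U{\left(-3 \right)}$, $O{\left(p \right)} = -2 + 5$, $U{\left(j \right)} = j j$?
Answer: $\frac{1522}{87} \approx 17.494$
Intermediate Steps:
$U{\left(j \right)} = j^{2}$
$O{\left(p \right)} = 3$
$L{\left(a,S \right)} = 9 + a$ ($L{\left(a,S \right)} = a + \left(-3\right)^{2} = a + 9 = 9 + a$)
$I = \frac{1}{87} \approx 0.011494$
$I 130 + L{\left(7,O{\left(-4 \right)} \right)} = \frac{1}{87} \cdot 130 + \left(9 + 7\right) = \frac{130}{87} + 16 = \frac{1522}{87}$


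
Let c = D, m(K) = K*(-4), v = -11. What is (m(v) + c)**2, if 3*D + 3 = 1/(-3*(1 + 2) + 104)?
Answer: 150209536/81225 ≈ 1849.3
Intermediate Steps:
m(K) = -4*K
D = -284/285 (D = -1 + 1/(3*(-3*(1 + 2) + 104)) = -1 + 1/(3*(-3*3 + 104)) = -1 + 1/(3*(-9 + 104)) = -1 + (1/3)/95 = -1 + (1/3)*(1/95) = -1 + 1/285 = -284/285 ≈ -0.99649)
c = -284/285 ≈ -0.99649
(m(v) + c)**2 = (-4*(-11) - 284/285)**2 = (44 - 284/285)**2 = (12256/285)**2 = 150209536/81225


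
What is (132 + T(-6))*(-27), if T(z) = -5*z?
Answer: -4374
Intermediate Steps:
(132 + T(-6))*(-27) = (132 - 5*(-6))*(-27) = (132 + 30)*(-27) = 162*(-27) = -4374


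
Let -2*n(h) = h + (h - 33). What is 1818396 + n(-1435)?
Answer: 3639695/2 ≈ 1.8198e+6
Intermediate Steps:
n(h) = 33/2 - h (n(h) = -(h + (h - 33))/2 = -(h + (-33 + h))/2 = -(-33 + 2*h)/2 = 33/2 - h)
1818396 + n(-1435) = 1818396 + (33/2 - 1*(-1435)) = 1818396 + (33/2 + 1435) = 1818396 + 2903/2 = 3639695/2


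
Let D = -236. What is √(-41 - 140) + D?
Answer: -236 + I*√181 ≈ -236.0 + 13.454*I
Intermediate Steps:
√(-41 - 140) + D = √(-41 - 140) - 236 = √(-181) - 236 = I*√181 - 236 = -236 + I*√181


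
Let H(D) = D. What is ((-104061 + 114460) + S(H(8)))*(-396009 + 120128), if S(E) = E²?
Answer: -2886542903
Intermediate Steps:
((-104061 + 114460) + S(H(8)))*(-396009 + 120128) = ((-104061 + 114460) + 8²)*(-396009 + 120128) = (10399 + 64)*(-275881) = 10463*(-275881) = -2886542903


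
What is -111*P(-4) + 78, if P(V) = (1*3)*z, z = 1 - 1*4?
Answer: 1077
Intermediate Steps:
z = -3 (z = 1 - 4 = -3)
P(V) = -9 (P(V) = (1*3)*(-3) = 3*(-3) = -9)
-111*P(-4) + 78 = -111*(-9) + 78 = 999 + 78 = 1077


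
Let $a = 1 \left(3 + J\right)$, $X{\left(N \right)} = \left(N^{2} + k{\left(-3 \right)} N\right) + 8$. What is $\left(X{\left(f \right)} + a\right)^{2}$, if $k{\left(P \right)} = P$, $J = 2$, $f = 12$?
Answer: $14641$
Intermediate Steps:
$X{\left(N \right)} = 8 + N^{2} - 3 N$ ($X{\left(N \right)} = \left(N^{2} - 3 N\right) + 8 = 8 + N^{2} - 3 N$)
$a = 5$ ($a = 1 \left(3 + 2\right) = 1 \cdot 5 = 5$)
$\left(X{\left(f \right)} + a\right)^{2} = \left(\left(8 + 12^{2} - 36\right) + 5\right)^{2} = \left(\left(8 + 144 - 36\right) + 5\right)^{2} = \left(116 + 5\right)^{2} = 121^{2} = 14641$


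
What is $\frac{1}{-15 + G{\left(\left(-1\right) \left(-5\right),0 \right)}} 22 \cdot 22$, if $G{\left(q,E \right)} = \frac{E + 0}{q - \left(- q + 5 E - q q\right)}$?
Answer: $- \frac{484}{15} \approx -32.267$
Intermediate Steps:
$G{\left(q,E \right)} = \frac{E}{q^{2} - 5 E + 2 q}$ ($G{\left(q,E \right)} = \frac{E}{q - \left(- q - q^{2} + 5 E\right)} = \frac{E}{q + \left(q + q^{2} - 5 E\right)} = \frac{E}{q^{2} - 5 E + 2 q}$)
$\frac{1}{-15 + G{\left(\left(-1\right) \left(-5\right),0 \right)}} 22 \cdot 22 = \frac{1}{-15 + \frac{0}{\left(\left(-1\right) \left(-5\right)\right)^{2} - 0 + 2 \left(\left(-1\right) \left(-5\right)\right)}} 22 \cdot 22 = \frac{1}{-15 + \frac{0}{5^{2} + 0 + 2 \cdot 5}} \cdot 22 \cdot 22 = \frac{1}{-15 + \frac{0}{25 + 0 + 10}} \cdot 22 \cdot 22 = \frac{1}{-15 + \frac{0}{35}} \cdot 22 \cdot 22 = \frac{1}{-15 + 0 \cdot \frac{1}{35}} \cdot 22 \cdot 22 = \frac{1}{-15 + 0} \cdot 22 \cdot 22 = \frac{1}{-15} \cdot 22 \cdot 22 = \left(- \frac{1}{15}\right) 22 \cdot 22 = \left(- \frac{22}{15}\right) 22 = - \frac{484}{15}$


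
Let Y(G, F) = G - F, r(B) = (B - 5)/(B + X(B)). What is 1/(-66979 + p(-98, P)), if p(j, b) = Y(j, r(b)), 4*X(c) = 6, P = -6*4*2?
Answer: -93/6238267 ≈ -1.4908e-5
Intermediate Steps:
P = -48 (P = -24*2 = -48)
X(c) = 3/2 (X(c) = (1/4)*6 = 3/2)
r(B) = (-5 + B)/(3/2 + B) (r(B) = (B - 5)/(B + 3/2) = (-5 + B)/(3/2 + B))
p(j, b) = j - 2*(-5 + b)/(3 + 2*b)
1/(-66979 + p(-98, P)) = 1/(-66979 + (-98 - (-5 - 48)/(3/2 - 48))) = 1/(-66979 + (-98 - 1*(-53)/(-93/2))) = 1/(-66979 + (-98 - 1*(-2/93)*(-53))) = 1/(-66979 + (-98 - 106/93)) = 1/(-66979 - 9220/93) = 1/(-6238267/93) = -93/6238267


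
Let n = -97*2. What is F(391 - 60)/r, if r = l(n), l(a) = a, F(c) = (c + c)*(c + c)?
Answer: -219122/97 ≈ -2259.0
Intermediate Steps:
n = -194
F(c) = 4*c**2 (F(c) = (2*c)*(2*c) = 4*c**2)
r = -194
F(391 - 60)/r = (4*(391 - 60)**2)/(-194) = (4*331**2)*(-1/194) = (4*109561)*(-1/194) = 438244*(-1/194) = -219122/97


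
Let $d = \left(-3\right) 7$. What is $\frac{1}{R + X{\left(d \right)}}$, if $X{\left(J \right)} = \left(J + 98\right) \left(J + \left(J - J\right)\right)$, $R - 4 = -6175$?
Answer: $- \frac{1}{7788} \approx -0.0001284$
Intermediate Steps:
$R = -6171$ ($R = 4 - 6175 = -6171$)
$d = -21$
$X{\left(J \right)} = J \left(98 + J\right)$ ($X{\left(J \right)} = \left(98 + J\right) \left(J + 0\right) = \left(98 + J\right) J = J \left(98 + J\right)$)
$\frac{1}{R + X{\left(d \right)}} = \frac{1}{-6171 - 21 \left(98 - 21\right)} = \frac{1}{-6171 - 1617} = \frac{1}{-7788} = - \frac{1}{7788}$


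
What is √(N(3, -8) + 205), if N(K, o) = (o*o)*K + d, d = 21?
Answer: √418 ≈ 20.445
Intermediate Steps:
N(K, o) = 21 + K*o² (N(K, o) = (o*o)*K + 21 = o²*K + 21 = K*o² + 21 = 21 + K*o²)
√(N(3, -8) + 205) = √((21 + 3*(-8)²) + 205) = √((21 + 3*64) + 205) = √((21 + 192) + 205) = √(213 + 205) = √418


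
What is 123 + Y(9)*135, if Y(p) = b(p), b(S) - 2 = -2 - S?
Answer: -1092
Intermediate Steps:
b(S) = -S (b(S) = 2 + (-2 - S) = -S)
Y(p) = -p
123 + Y(9)*135 = 123 - 1*9*135 = 123 - 9*135 = 123 - 1215 = -1092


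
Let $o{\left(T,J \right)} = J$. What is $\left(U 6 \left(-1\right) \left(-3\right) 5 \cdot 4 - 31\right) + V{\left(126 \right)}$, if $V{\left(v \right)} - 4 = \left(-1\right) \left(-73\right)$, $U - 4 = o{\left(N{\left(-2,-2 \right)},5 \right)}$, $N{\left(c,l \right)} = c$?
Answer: $3286$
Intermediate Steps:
$U = 9$ ($U = 4 + 5 = 9$)
$V{\left(v \right)} = 77$ ($V{\left(v \right)} = 4 - -73 = 4 + 73 = 77$)
$\left(U 6 \left(-1\right) \left(-3\right) 5 \cdot 4 - 31\right) + V{\left(126 \right)} = \left(9 \cdot 6 \left(-1\right) \left(-3\right) 5 \cdot 4 - 31\right) + 77 = \left(54 \left(-1\right) \left(\left(-15\right) 4\right) - 31\right) + 77 = \left(\left(-54\right) \left(-60\right) - 31\right) + 77 = \left(3240 - 31\right) + 77 = 3209 + 77 = 3286$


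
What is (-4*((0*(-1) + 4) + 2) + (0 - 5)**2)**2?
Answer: 1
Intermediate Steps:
(-4*((0*(-1) + 4) + 2) + (0 - 5)**2)**2 = (-4*((0 + 4) + 2) + (-5)**2)**2 = (-4*(4 + 2) + 25)**2 = (-4*6 + 25)**2 = (-24 + 25)**2 = 1**2 = 1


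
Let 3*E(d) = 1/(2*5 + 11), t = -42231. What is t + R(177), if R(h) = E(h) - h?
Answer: -2671703/63 ≈ -42408.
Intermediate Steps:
E(d) = 1/63 (E(d) = 1/(3*(2*5 + 11)) = 1/(3*(10 + 11)) = (⅓)/21 = (⅓)*(1/21) = 1/63)
R(h) = 1/63 - h
t + R(177) = -42231 + (1/63 - 1*177) = -42231 + (1/63 - 177) = -42231 - 11150/63 = -2671703/63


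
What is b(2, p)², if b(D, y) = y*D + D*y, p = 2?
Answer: 64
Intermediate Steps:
b(D, y) = 2*D*y (b(D, y) = D*y + D*y = 2*D*y)
b(2, p)² = (2*2*2)² = 8² = 64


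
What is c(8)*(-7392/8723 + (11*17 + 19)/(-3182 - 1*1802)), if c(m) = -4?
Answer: 1756303/494039 ≈ 3.5550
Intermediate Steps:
c(8)*(-7392/8723 + (11*17 + 19)/(-3182 - 1*1802)) = -4*(-7392/8723 + (11*17 + 19)/(-3182 - 1*1802)) = -4*(-7392*1/8723 + (187 + 19)/(-3182 - 1802)) = -4*(-672/793 + 206/(-4984)) = -4*(-672/793 + 206*(-1/4984)) = -4*(-672/793 - 103/2492) = -4*(-1756303/1976156) = 1756303/494039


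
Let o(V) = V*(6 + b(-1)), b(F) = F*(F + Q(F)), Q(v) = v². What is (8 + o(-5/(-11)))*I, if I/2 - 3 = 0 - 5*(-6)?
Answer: 708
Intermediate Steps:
b(F) = F*(F + F²)
o(V) = 6*V (o(V) = V*(6 + (-1)²*(1 - 1)) = V*(6 + 1*0) = V*(6 + 0) = V*6 = 6*V)
I = 66 (I = 6 + 2*(0 - 5*(-6)) = 6 + 2*(0 + 30) = 6 + 2*30 = 6 + 60 = 66)
(8 + o(-5/(-11)))*I = (8 + 6*(-5/(-11)))*66 = (8 + 6*(-5*(-1/11)))*66 = (8 + 6*(5/11))*66 = (8 + 30/11)*66 = (118/11)*66 = 708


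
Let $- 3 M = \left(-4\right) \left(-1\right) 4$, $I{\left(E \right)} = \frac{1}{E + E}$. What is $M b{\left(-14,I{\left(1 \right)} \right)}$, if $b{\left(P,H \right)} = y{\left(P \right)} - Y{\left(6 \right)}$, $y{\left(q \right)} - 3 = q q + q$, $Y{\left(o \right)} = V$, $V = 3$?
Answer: $- \frac{2912}{3} \approx -970.67$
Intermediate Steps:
$I{\left(E \right)} = \frac{1}{2 E}$
$Y{\left(o \right)} = 3$
$y{\left(q \right)} = 3 + q + q^{2}$ ($y{\left(q \right)} = 3 + \left(q q + q\right) = 3 + \left(q^{2} + q\right) = 3 + \left(q + q^{2}\right) = 3 + q + q^{2}$)
$b{\left(P,H \right)} = P + P^{2}$ ($b{\left(P,H \right)} = \left(3 + P + P^{2}\right) - 3 = P + P^{2}$)
$M = - \frac{16}{3}$ ($M = - \frac{\left(-4\right) \left(-1\right) 4}{3} = - \frac{4 \cdot 4}{3} = \left(- \frac{1}{3}\right) 16 = - \frac{16}{3} \approx -5.3333$)
$M b{\left(-14,I{\left(1 \right)} \right)} = - \frac{16 \left(- 14 \left(1 - 14\right)\right)}{3} = - \frac{16 \left(\left(-14\right) \left(-13\right)\right)}{3} = \left(- \frac{16}{3}\right) 182 = - \frac{2912}{3}$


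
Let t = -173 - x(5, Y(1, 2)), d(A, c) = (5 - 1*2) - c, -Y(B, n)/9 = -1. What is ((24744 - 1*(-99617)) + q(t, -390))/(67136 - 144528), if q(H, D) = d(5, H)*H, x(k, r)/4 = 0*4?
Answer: -93913/77392 ≈ -1.2135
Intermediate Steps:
Y(B, n) = 9 (Y(B, n) = -9*(-1) = 9)
d(A, c) = 3 - c (d(A, c) = (5 - 2) - c = 3 - c)
x(k, r) = 0 (x(k, r) = 4*(0*4) = 4*0 = 0)
t = -173 (t = -173 - 1*0 = -173 + 0 = -173)
q(H, D) = H*(3 - H) (q(H, D) = (3 - H)*H = H*(3 - H))
((24744 - 1*(-99617)) + q(t, -390))/(67136 - 144528) = ((24744 - 1*(-99617)) - 173*(3 - 1*(-173)))/(67136 - 144528) = ((24744 + 99617) - 173*(3 + 173))/(-77392) = (124361 - 173*176)*(-1/77392) = (124361 - 30448)*(-1/77392) = 93913*(-1/77392) = -93913/77392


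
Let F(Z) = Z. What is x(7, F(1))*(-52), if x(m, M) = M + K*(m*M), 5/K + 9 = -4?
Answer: 88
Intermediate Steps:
K = -5/13 (K = 5/(-9 - 4) = 5/(-13) = 5*(-1/13) = -5/13 ≈ -0.38462)
x(m, M) = M - 5*M*m/13 (x(m, M) = M - 5*m*M/13 = M - 5*M*m/13)
x(7, F(1))*(-52) = ((1/13)*1*(13 - 5*7))*(-52) = ((1/13)*1*(13 - 35))*(-52) = ((1/13)*1*(-22))*(-52) = -22/13*(-52) = 88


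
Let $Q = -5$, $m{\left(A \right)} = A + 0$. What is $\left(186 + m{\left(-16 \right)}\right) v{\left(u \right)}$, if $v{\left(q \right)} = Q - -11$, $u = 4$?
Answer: $1020$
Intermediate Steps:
$m{\left(A \right)} = A$
$v{\left(q \right)} = 6$ ($v{\left(q \right)} = -5 - -11 = -5 + 11 = 6$)
$\left(186 + m{\left(-16 \right)}\right) v{\left(u \right)} = \left(186 - 16\right) 6 = 170 \cdot 6 = 1020$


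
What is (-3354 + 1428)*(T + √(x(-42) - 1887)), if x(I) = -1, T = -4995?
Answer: 9620370 - 7704*I*√118 ≈ 9.6204e+6 - 83687.0*I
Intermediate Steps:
(-3354 + 1428)*(T + √(x(-42) - 1887)) = (-3354 + 1428)*(-4995 + √(-1 - 1887)) = -1926*(-4995 + √(-1888)) = -1926*(-4995 + 4*I*√118) = 9620370 - 7704*I*√118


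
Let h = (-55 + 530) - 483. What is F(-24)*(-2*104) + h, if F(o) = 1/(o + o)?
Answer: -11/3 ≈ -3.6667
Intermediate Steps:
h = -8 (h = 475 - 483 = -8)
F(o) = 1/(2*o)
F(-24)*(-2*104) + h = ((1/2)/(-24))*(-2*104) - 8 = ((1/2)*(-1/24))*(-208) - 8 = -1/48*(-208) - 8 = 13/3 - 8 = -11/3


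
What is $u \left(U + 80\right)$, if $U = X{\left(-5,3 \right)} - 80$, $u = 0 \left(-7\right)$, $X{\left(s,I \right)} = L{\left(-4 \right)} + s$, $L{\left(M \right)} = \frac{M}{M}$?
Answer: $0$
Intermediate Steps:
$L{\left(M \right)} = 1$
$X{\left(s,I \right)} = 1 + s$
$u = 0$
$U = -84$ ($U = \left(1 - 5\right) - 80 = -4 - 80 = -84$)
$u \left(U + 80\right) = 0 \left(-84 + 80\right) = 0 \left(-4\right) = 0$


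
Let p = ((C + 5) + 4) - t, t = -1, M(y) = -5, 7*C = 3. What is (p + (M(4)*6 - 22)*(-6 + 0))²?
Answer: 5094049/49 ≈ 1.0396e+5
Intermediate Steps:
C = 3/7 (C = (⅐)*3 = 3/7 ≈ 0.42857)
p = 73/7 (p = ((3/7 + 5) + 4) - 1*(-1) = (38/7 + 4) + 1 = 66/7 + 1 = 73/7 ≈ 10.429)
(p + (M(4)*6 - 22)*(-6 + 0))² = (73/7 + (-5*6 - 22)*(-6 + 0))² = (73/7 + (-30 - 22)*(-6))² = (73/7 - 52*(-6))² = (73/7 + 312)² = (2257/7)² = 5094049/49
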